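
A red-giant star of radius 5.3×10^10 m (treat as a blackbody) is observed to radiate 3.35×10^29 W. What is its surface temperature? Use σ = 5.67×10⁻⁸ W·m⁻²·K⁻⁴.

A = 4πr² = 4π × (5.3×10^10)² = 3.53×10^22 m².
From P = σAT⁴, T = (P / σA)^(1/4) = (3.35×10^29 / (5.67×10⁻⁸ × 3.53×10^22))^(1/4).
T = (1.67×10^14)^(1/4) = 3600 K.

T ≈ 3600 K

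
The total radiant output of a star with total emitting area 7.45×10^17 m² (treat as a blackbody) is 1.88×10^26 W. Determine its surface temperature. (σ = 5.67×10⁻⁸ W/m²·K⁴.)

From P = σAT⁴, T = (P / σA)^(1/4) = (1.88×10^26 / (5.67×10⁻⁸ × 7.45×10^17))^(1/4).
T = (4.45×10^15)^(1/4) = 8170 K.

T ≈ 8170 K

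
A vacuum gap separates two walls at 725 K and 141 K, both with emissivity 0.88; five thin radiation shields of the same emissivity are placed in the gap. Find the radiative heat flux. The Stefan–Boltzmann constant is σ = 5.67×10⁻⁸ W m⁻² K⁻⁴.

q ≈ 2050 W/m²

Each of the 6 gaps contributes resistance (2/ε − 1) = 2/0.88 − 1 = 1.273; total = 7.636.
q = σ(T₁⁴ − T₂⁴) / 7.636 = 5.67×10⁻⁸ × 2.76×10^11 / 7.636 = 2050 W/m².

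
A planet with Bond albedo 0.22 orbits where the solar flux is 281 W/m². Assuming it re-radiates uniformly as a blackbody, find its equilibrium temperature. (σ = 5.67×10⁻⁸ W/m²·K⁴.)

Power absorbed = (1−a)S·πR²; power emitted = 4πR²σT⁴. Equating and cancelling πR²:
T = ((1−a)S / 4σ)^(1/4) = (219 / (4 × 5.67×10⁻⁸))^(1/4) = (9.66×10^8)^(1/4).
T = 176 K.

T ≈ 176 K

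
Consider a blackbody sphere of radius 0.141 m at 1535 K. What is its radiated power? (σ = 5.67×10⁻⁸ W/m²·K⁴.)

A = 4πr² = 4π × (0.141)² = 0.250 m².
P = σAT⁴ = 5.67×10⁻⁸ × 0.250 × (1535)⁴ = 5.67×10⁻⁸ × 0.250 × 5.55×10^12.
P = 78600 W.

P ≈ 78600 W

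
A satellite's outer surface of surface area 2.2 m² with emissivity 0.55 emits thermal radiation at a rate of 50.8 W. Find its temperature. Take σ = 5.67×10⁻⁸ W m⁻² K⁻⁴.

T ≈ 165 K

From P = εσAT⁴, T = (P / εσA)^(1/4) = (50.8 / (0.55 × 5.67×10⁻⁸ × 2.20))^(1/4).
T = (7.40×10^8)^(1/4) = 165 K.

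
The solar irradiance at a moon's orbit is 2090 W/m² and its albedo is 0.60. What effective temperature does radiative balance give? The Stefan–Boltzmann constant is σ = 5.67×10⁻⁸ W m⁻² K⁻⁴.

T ≈ 246 K

Power absorbed = (1−a)S·πR²; power emitted = 4πR²σT⁴. Equating and cancelling πR²:
T = ((1−a)S / 4σ)^(1/4) = (836 / (4 × 5.67×10⁻⁸))^(1/4) = (3.69×10^9)^(1/4).
T = 246 K.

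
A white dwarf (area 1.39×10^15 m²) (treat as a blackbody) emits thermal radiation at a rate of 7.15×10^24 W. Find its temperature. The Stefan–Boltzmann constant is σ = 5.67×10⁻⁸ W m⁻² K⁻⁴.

From P = σAT⁴, T = (P / σA)^(1/4) = (7.15×10^24 / (5.67×10⁻⁸ × 1.39×10^15))^(1/4).
T = (9.07×10^16)^(1/4) = 17400 K.

T ≈ 17400 K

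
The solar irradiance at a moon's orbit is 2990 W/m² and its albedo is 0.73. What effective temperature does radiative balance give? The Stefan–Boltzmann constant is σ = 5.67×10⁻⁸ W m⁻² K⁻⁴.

Power absorbed = (1−a)S·πR²; power emitted = 4πR²σT⁴. Equating and cancelling πR²:
T = ((1−a)S / 4σ)^(1/4) = (807 / (4 × 5.67×10⁻⁸))^(1/4) = (3.56×10^9)^(1/4).
T = 244 K.

T ≈ 244 K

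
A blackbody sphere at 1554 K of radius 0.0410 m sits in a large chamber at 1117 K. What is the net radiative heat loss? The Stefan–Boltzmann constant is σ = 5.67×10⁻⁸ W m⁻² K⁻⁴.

Q ≈ 5120 W

A = 4πr² = 4π × (0.0410)² = 0.0211 m².
Q = σA(T⁴ − T_s⁴). T⁴ − T_s⁴ = (1554)⁴ − (1117)⁴ = 5.83×10^12 − 1.56×10^12 = 4.28×10^12 K⁴.
Q = 5.67×10⁻⁸ × 0.0211 × 4.28×10^12 = 5120 W.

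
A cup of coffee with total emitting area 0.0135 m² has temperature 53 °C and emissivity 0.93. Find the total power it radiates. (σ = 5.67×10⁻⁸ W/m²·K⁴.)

P ≈ 8.04 W

53 °C = 326 K.
P = εσAT⁴ = 0.93 × 5.67×10⁻⁸ × 0.0135 × (326)⁴ = 0.93 × 5.67×10⁻⁸ × 0.0135 × 1.13×10^10.
P = 8.04 W.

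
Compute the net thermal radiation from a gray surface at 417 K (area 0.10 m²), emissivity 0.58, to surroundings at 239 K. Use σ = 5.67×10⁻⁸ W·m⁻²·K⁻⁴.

Q ≈ 88.7 W

Q = εσA(T⁴ − T_s⁴). T⁴ − T_s⁴ = (417)⁴ − (239)⁴ = 3.02×10^10 − 3.26×10^9 = 2.70×10^10 K⁴.
Q = 0.58 × 5.67×10⁻⁸ × 0.100 × 2.70×10^10 = 88.7 W.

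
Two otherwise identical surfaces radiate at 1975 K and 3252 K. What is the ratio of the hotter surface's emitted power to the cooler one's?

ratio ≈ 7.35

P ∝ T⁴, so the ratio is (3252/1975)⁴ = (1.647)⁴ = 7.35.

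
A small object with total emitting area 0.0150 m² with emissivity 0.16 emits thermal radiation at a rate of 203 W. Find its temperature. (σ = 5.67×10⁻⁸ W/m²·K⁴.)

From P = εσAT⁴, T = (P / εσA)^(1/4) = (203 / (0.16 × 5.67×10⁻⁸ × 0.0150))^(1/4).
T = (1.49×10^12)^(1/4) = 1110 K.

T ≈ 1110 K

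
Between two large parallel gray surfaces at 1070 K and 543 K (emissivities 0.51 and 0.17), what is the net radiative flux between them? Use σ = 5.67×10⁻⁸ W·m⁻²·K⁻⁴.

q ≈ 10100 W/m²

For two large parallel gray plates, q = σ(T₁⁴ − T₂⁴) / (1/ε₁ + 1/ε₂ − 1).
1/ε₁ + 1/ε₂ − 1 = 1/0.51 + 1/0.17 − 1 = 6.843.
T₁⁴ − T₂⁴ = 1.31×10^12 − 8.69×10^10 = 1.22×10^12 K⁴.
q = 5.67×10⁻⁸ × 1.22×10^12 / 6.843 = 10100 W/m².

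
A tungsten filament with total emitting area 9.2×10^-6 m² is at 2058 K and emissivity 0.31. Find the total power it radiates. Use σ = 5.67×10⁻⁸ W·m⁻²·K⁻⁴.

P = εσAT⁴ = 0.31 × 5.67×10⁻⁸ × 9.20×10^-6 × (2058)⁴ = 0.31 × 5.67×10⁻⁸ × 9.20×10^-6 × 1.79×10^13.
P = 2.90 W.

P ≈ 2.90 W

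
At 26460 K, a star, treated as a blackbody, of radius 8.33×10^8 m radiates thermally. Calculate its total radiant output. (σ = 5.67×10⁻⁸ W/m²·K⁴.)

A = 4πr² = 4π × (8.33×10^8)² = 8.72×10^18 m².
P = σAT⁴ = 5.67×10⁻⁸ × 8.72×10^18 × (26460)⁴ = 5.67×10⁻⁸ × 8.72×10^18 × 4.90×10^17.
P = 2.42×10^29 W.

P ≈ 2.42×10^29 W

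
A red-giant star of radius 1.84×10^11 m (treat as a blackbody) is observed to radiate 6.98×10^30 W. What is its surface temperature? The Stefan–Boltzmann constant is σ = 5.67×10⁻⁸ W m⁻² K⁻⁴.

T ≈ 4120 K

A = 4πr² = 4π × (1.84×10^11)² = 4.25×10^23 m².
From P = σAT⁴, T = (P / σA)^(1/4) = (6.98×10^30 / (5.67×10⁻⁸ × 4.25×10^23))^(1/4).
T = (2.89×10^14)^(1/4) = 4120 K.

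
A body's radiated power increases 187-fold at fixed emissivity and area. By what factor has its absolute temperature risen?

P ∝ T⁴ ⇒ T ∝ P^(1/4), so T scales by (187)^(1/4) = 3.70.

factor ≈ 3.70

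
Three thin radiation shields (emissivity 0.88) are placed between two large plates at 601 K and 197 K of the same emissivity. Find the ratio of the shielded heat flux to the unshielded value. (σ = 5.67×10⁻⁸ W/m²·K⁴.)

With N identical shields there are N+1 = 4 gaps in series, each with the same radiative resistance, so the flux falls to 1/(N+1) of its unshielded value.

ratio ≈ 0.250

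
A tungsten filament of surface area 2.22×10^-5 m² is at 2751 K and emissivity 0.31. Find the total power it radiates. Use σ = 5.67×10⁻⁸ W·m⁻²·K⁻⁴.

P ≈ 22.3 W

Stefan–Boltzmann: P = εσAT⁴ = 0.31 × 5.67×10⁻⁸ × 2.22×10^-5 × (2751)⁴ = 0.31 × 5.67×10⁻⁸ × 2.22×10^-5 × 5.73×10^13.
P = 22.3 W.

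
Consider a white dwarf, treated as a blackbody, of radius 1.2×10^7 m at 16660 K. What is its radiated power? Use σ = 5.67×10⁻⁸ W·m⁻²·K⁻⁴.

A = 4πr² = 4π × (1.2×10^7)² = 1.81×10^15 m².
P = σAT⁴ = 5.67×10⁻⁸ × 1.81×10^15 × (16660)⁴ = 5.67×10⁻⁸ × 1.81×10^15 × 7.70×10^16.
P = 7.90×10^24 W.

P ≈ 7.90×10^24 W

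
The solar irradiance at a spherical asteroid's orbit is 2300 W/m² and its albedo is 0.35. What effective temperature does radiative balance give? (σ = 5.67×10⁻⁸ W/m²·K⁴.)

T ≈ 285 K

Power absorbed = (1−a)S·πR²; power emitted = 4πR²σT⁴. Equating and cancelling πR²:
T = ((1−a)S / 4σ)^(1/4) = (1500 / (4 × 5.67×10⁻⁸))^(1/4) = (6.59×10^9)^(1/4).
T = 285 K.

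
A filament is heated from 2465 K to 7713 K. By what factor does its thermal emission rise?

P ∝ T⁴, so the ratio is (7713/2465)⁴ = (3.129)⁴ = 95.9.

ratio ≈ 95.9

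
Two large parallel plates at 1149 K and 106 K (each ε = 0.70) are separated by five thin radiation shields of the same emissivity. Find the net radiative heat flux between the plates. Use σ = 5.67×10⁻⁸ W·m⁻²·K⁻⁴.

Each of the 6 gaps contributes resistance (2/ε − 1) = 2/0.70 − 1 = 1.857; total = 11.14.
q = σ(T₁⁴ − T₂⁴) / 11.14 = 5.67×10⁻⁸ × 1.74×10^12 / 11.14 = 8870 W/m².

q ≈ 8870 W/m²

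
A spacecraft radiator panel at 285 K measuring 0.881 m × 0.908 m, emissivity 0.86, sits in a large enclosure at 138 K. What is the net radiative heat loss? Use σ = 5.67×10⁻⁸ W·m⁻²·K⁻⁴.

A = 0.881 × 0.908 = 0.800 m².
Q = εσA(T⁴ − T_s⁴). T⁴ − T_s⁴ = (285)⁴ − (138)⁴ = 6.60×10^9 − 3.63×10^8 = 6.23×10^9 K⁴.
Q = 0.86 × 5.67×10⁻⁸ × 0.800 × 6.23×10^9 = 243 W.

Q ≈ 243 W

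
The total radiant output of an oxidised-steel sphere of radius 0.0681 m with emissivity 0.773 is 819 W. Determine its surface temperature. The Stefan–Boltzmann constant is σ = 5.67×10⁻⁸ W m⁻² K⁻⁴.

T ≈ 752 K

A = 4πr² = 4π × (0.0681)² = 0.0583 m².
From P = εσAT⁴, T = (P / εσA)^(1/4) = (819 / (0.773 × 5.67×10⁻⁸ × 0.0583))^(1/4).
T = (3.21×10^11)^(1/4) = 752 K.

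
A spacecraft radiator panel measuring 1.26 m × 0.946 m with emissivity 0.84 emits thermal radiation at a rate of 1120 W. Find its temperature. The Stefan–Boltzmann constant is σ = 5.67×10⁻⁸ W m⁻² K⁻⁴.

T ≈ 375 K

A = 1.26 × 0.946 = 1.19 m².
From P = εσAT⁴, T = (P / εσA)^(1/4) = (1120 / (0.84 × 5.67×10⁻⁸ × 1.19))^(1/4).
T = (1.97×10^10)^(1/4) = 375 K.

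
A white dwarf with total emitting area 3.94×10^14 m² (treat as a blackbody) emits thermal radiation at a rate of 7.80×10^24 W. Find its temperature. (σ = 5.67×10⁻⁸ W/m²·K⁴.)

From P = σAT⁴, T = (P / σA)^(1/4) = (7.80×10^24 / (5.67×10⁻⁸ × 3.94×10^14))^(1/4).
T = (3.49×10^17)^(1/4) = 24300 K.

T ≈ 24300 K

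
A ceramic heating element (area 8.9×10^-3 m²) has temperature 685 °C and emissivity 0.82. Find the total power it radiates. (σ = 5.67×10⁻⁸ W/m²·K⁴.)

685 °C = 958 K.
Stefan–Boltzmann: P = εσAT⁴ = 0.82 × 5.67×10⁻⁸ × 8.90×10^-3 × (958)⁴ = 0.82 × 5.67×10⁻⁸ × 8.90×10^-3 × 8.42×10^11.
P = 349 W.

P ≈ 349 W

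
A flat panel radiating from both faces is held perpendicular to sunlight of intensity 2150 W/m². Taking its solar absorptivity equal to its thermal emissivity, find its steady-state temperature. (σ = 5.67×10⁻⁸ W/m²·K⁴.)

Absorbed flux αS = emitted flux 2εσT⁴ per unit area; with α = ε this gives T = (S/2σ)^(1/4).
T = (2150 / (2 × 5.67×10⁻⁸))^(1/4) = (1.90×10^10)^(1/4).
T = 371 K.

T ≈ 371 K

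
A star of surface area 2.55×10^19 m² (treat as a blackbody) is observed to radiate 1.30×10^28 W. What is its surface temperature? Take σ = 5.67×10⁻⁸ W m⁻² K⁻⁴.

T ≈ 9740 K

From P = σAT⁴, T = (P / σA)^(1/4) = (1.30×10^28 / (5.67×10⁻⁸ × 2.55×10^19))^(1/4).
T = (8.99×10^15)^(1/4) = 9740 K.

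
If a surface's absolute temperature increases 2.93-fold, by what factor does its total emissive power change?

factor ≈ 73.7

P ∝ T⁴, so the power scales as (2.93)⁴ = 73.7.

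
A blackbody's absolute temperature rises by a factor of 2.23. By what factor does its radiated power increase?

factor ≈ 24.7

P ∝ T⁴, so the power scales as (2.23)⁴ = 24.7.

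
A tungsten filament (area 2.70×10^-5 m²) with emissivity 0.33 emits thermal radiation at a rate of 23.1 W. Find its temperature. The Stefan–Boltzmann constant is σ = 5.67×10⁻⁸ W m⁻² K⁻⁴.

T ≈ 2600 K

From P = εσAT⁴, T = (P / εσA)^(1/4) = (23.1 / (0.33 × 5.67×10⁻⁸ × 2.70×10^-5))^(1/4).
T = (4.57×10^13)^(1/4) = 2600 K.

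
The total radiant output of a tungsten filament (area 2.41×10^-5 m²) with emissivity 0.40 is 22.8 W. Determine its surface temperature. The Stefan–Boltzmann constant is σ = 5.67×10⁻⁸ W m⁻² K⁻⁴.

T ≈ 2540 K

From P = εσAT⁴, T = (P / εσA)^(1/4) = (22.8 / (0.40 × 5.67×10⁻⁸ × 2.41×10^-5))^(1/4).
T = (4.17×10^13)^(1/4) = 2540 K.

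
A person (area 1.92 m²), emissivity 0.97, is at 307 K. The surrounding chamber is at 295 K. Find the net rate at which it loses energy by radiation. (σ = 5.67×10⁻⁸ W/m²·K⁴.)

Q = εσA(T⁴ − T_s⁴). T⁴ − T_s⁴ = (307)⁴ − (295)⁴ = 8.88×10^9 − 7.57×10^9 = 1.31×10^9 K⁴.
Q = 0.97 × 5.67×10⁻⁸ × 1.92 × 1.31×10^9 = 138 W.

Q ≈ 138 W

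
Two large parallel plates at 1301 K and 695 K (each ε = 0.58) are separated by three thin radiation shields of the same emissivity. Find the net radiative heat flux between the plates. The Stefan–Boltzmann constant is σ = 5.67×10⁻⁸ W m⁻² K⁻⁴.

q ≈ 15200 W/m²

Each of the 4 gaps contributes resistance (2/ε − 1) = 2/0.58 − 1 = 2.448; total = 9.793.
q = σ(T₁⁴ − T₂⁴) / 9.793 = 5.67×10⁻⁸ × 2.63×10^12 / 9.793 = 15200 W/m².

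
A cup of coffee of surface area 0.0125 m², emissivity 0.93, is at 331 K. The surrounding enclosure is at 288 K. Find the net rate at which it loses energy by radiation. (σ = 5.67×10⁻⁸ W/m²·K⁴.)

Q ≈ 3.38 W

Q = εσA(T⁴ − T_s⁴). T⁴ − T_s⁴ = (331)⁴ − (288)⁴ = 1.20×10^10 − 6.88×10^9 = 5.12×10^9 K⁴.
Q = 0.93 × 5.67×10⁻⁸ × 0.0125 × 5.12×10^9 = 3.38 W.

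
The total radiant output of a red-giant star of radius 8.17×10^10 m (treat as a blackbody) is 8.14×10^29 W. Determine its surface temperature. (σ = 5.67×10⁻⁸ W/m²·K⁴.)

A = 4πr² = 4π × (8.17×10^10)² = 8.39×10^22 m².
From P = σAT⁴, T = (P / σA)^(1/4) = (8.14×10^29 / (5.67×10⁻⁸ × 8.39×10^22))^(1/4).
T = (1.71×10^14)^(1/4) = 3620 K.

T ≈ 3620 K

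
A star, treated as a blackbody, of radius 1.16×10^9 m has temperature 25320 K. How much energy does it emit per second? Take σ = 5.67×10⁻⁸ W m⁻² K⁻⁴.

A = 4πr² = 4π × (1.16×10^9)² = 1.69×10^19 m².
P = σAT⁴ = 5.67×10⁻⁸ × 1.69×10^19 × (25320)⁴ = 5.67×10⁻⁸ × 1.69×10^19 × 4.11×10^17.
P = 3.94×10^29 W.

P ≈ 3.94×10^29 W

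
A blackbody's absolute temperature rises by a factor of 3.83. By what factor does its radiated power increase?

P ∝ T⁴, so the power scales as (3.83)⁴ = 215.

factor ≈ 215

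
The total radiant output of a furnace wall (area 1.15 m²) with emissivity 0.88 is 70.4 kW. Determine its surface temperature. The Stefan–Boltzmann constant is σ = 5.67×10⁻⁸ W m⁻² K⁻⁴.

From P = εσAT⁴, T = (P / εσA)^(1/4) = (70400 / (0.88 × 5.67×10⁻⁸ × 1.15))^(1/4).
T = (1.23×10^12)^(1/4) = 1050 K.

T ≈ 1050 K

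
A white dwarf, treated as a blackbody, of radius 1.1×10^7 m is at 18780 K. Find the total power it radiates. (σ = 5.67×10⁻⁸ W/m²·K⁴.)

P ≈ 1.07×10^25 W

A = 4πr² = 4π × (1.1×10^7)² = 1.52×10^15 m².
P = σAT⁴ = 5.67×10⁻⁸ × 1.52×10^15 × (18780)⁴ = 5.67×10⁻⁸ × 1.52×10^15 × 1.24×10^17.
P = 1.07×10^25 W.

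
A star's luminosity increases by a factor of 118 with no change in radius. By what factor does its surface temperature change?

factor ≈ 3.30

P ∝ T⁴ ⇒ T ∝ P^(1/4), so T scales by (118)^(1/4) = 3.30.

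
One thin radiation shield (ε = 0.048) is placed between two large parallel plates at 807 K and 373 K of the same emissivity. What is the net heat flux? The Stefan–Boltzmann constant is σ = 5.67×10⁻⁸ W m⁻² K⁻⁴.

Each of the 2 gaps contributes resistance (2/ε − 1) = 2/0.048 − 1 = 40.67; total = 81.33.
q = σ(T₁⁴ − T₂⁴) / 81.33 = 5.67×10⁻⁸ × 4.05×10^11 / 81.33 = 282 W/m².

q ≈ 282 W/m²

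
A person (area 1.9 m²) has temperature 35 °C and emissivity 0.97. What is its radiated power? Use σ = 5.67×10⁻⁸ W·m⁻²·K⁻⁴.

35 °C = 308 K.
P = εσAT⁴ = 0.97 × 5.67×10⁻⁸ × 1.90 × (308)⁴ = 0.97 × 5.67×10⁻⁸ × 1.90 × 9.00×10^9.
P = 940 W.

P ≈ 940 W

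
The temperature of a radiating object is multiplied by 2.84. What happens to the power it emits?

P ∝ T⁴, so the power scales as (2.84)⁴ = 65.1.

factor ≈ 65.1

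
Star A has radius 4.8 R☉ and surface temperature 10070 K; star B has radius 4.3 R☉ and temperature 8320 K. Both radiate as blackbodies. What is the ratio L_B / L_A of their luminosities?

L_B/L_A ≈ 0.374

L = 4πR²σT⁴ ∝ R²T⁴, so L_B/L_A = (4.3/4.8)² × (8320/10070)⁴ = 0.803 × 0.466 = 0.374.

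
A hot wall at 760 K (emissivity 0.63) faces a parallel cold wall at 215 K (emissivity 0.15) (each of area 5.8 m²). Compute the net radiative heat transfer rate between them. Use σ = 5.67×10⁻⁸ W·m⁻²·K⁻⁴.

For two large parallel gray plates, q = σ(T₁⁴ − T₂⁴) / (1/ε₁ + 1/ε₂ − 1).
1/ε₁ + 1/ε₂ − 1 = 1/0.63 + 1/0.15 − 1 = 7.254.
T₁⁴ − T₂⁴ = 3.34×10^11 − 2.14×10^9 = 3.31×10^11 K⁴.
q = 5.67×10⁻⁸ × 3.31×10^11 / 7.254 = 2590 W/m².
Q = q·A = 2590 × 5.8 = 15000 W.

Q ≈ 15000 W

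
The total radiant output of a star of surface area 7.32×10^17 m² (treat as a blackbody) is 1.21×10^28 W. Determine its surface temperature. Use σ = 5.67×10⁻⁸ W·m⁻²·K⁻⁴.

T ≈ 23200 K

From P = σAT⁴, T = (P / σA)^(1/4) = (1.21×10^28 / (5.67×10⁻⁸ × 7.32×10^17))^(1/4).
T = (2.92×10^17)^(1/4) = 23200 K.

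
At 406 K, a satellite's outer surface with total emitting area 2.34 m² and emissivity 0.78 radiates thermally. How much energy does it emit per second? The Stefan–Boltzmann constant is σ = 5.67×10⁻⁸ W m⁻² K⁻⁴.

Stefan–Boltzmann: P = εσAT⁴ = 0.78 × 5.67×10⁻⁸ × 2.34 × (406)⁴ = 0.78 × 5.67×10⁻⁸ × 2.34 × 2.72×10^10.
P = 2810 W.

P ≈ 2810 W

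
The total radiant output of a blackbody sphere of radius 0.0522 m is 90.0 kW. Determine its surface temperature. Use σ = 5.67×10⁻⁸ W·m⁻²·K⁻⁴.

A = 4πr² = 4π × (0.0522)² = 0.0342 m².
From P = σAT⁴, T = (P / σA)^(1/4) = (90000 / (5.67×10⁻⁸ × 0.0342))^(1/4).
T = (4.64×10^13)^(1/4) = 2610 K.

T ≈ 2610 K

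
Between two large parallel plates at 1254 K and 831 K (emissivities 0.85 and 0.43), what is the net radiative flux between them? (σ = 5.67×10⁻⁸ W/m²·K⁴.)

For two large parallel gray plates, q = σ(T₁⁴ − T₂⁴) / (1/ε₁ + 1/ε₂ − 1).
1/ε₁ + 1/ε₂ − 1 = 1/0.85 + 1/0.43 − 1 = 2.502.
T₁⁴ − T₂⁴ = 2.47×10^12 − 4.77×10^11 = 2.00×10^12 K⁴.
q = 5.67×10⁻⁸ × 2.00×10^12 / 2.502 = 45200 W/m².

q ≈ 45200 W/m²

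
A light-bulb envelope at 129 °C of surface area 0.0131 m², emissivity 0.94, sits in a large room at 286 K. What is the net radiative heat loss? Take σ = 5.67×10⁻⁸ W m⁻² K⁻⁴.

Convert: 129 °C = 402 K.
Q = εσA(T⁴ − T_s⁴). T⁴ − T_s⁴ = (402)⁴ − (286)⁴ = 2.61×10^10 − 6.69×10^9 = 1.94×10^10 K⁴.
Q = 0.94 × 5.67×10⁻⁸ × 0.0131 × 1.94×10^10 = 13.6 W.

Q ≈ 13.6 W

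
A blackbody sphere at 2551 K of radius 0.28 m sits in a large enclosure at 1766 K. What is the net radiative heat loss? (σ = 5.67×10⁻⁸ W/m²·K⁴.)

Q ≈ 1.82×10^6 W

A = 4πr² = 4π × (0.28)² = 0.985 m².
Q = σA(T⁴ − T_s⁴). T⁴ − T_s⁴ = (2551)⁴ − (1766)⁴ = 4.23×10^13 − 9.73×10^12 = 3.26×10^13 K⁴.
Q = 5.67×10⁻⁸ × 0.985 × 3.26×10^13 = 1.82×10^6 W.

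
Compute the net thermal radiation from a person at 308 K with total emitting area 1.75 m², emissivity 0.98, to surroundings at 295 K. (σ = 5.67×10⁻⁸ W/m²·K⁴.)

Q = εσA(T⁴ − T_s⁴). T⁴ − T_s⁴ = (308)⁴ − (295)⁴ = 9.00×10^9 − 7.57×10^9 = 1.43×10^9 K⁴.
Q = 0.98 × 5.67×10⁻⁸ × 1.75 × 1.43×10^9 = 139 W.

Q ≈ 139 W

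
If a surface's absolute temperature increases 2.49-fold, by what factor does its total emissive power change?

factor ≈ 38.4

P ∝ T⁴, so the power scales as (2.49)⁴ = 38.4.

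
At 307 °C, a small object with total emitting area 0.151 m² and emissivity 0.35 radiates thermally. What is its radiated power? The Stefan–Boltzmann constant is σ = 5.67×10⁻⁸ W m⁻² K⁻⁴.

307 °C = 580 K.
Stefan–Boltzmann: P = εσAT⁴ = 0.35 × 5.67×10⁻⁸ × 0.151 × (580)⁴ = 0.35 × 5.67×10⁻⁸ × 0.151 × 1.13×10^11.
P = 339 W.

P ≈ 339 W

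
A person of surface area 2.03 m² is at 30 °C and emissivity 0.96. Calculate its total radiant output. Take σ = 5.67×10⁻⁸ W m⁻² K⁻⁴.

P ≈ 931 W

30 °C = 303 K.
Stefan–Boltzmann: P = εσAT⁴ = 0.96 × 5.67×10⁻⁸ × 2.03 × (303)⁴ = 0.96 × 5.67×10⁻⁸ × 2.03 × 8.43×10^9.
P = 931 W.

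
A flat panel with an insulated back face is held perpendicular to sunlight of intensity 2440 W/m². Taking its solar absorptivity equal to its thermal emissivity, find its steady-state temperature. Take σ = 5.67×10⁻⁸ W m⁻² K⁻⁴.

T ≈ 455 K

Absorbed flux αS = emitted flux εσT⁴ (one radiating face); with α = ε, T = (S/σ)^(1/4).
T = (2440 / 5.67×10⁻⁸)^(1/4) = (4.30×10^10)^(1/4).
T = 455 K.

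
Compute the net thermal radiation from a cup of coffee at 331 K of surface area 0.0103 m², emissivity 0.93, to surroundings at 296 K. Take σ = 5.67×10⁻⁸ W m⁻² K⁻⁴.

Q = εσA(T⁴ − T_s⁴). T⁴ − T_s⁴ = (331)⁴ − (296)⁴ = 1.20×10^10 − 7.68×10^9 = 4.33×10^9 K⁴.
Q = 0.93 × 5.67×10⁻⁸ × 0.0103 × 4.33×10^9 = 2.35 W.

Q ≈ 2.35 W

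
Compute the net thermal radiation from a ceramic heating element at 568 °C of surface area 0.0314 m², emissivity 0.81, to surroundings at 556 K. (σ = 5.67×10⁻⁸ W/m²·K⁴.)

Q ≈ 584 W

Convert: 568 °C = 841 K.
Q = εσA(T⁴ − T_s⁴). T⁴ − T_s⁴ = (841)⁴ − (556)⁴ = 5.00×10^11 − 9.56×10^10 = 4.05×10^11 K⁴.
Q = 0.81 × 5.67×10⁻⁸ × 0.0314 × 4.05×10^11 = 584 W.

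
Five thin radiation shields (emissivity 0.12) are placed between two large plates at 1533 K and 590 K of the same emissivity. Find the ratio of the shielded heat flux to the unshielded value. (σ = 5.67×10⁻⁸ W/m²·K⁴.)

With N identical shields there are N+1 = 6 gaps in series, each with the same radiative resistance, so the flux falls to 1/(N+1) of its unshielded value.

ratio ≈ 0.167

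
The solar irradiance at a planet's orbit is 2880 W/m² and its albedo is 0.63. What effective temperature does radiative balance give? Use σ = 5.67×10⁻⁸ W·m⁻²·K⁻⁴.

T ≈ 262 K

Power absorbed = (1−a)S·πR²; power emitted = 4πR²σT⁴. Equating and cancelling πR²:
T = ((1−a)S / 4σ)^(1/4) = (1070 / (4 × 5.67×10⁻⁸))^(1/4) = (4.70×10^9)^(1/4).
T = 262 K.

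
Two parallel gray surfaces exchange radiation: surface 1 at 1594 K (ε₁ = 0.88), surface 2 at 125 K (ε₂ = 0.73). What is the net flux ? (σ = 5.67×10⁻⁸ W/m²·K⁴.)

For two large parallel gray plates, q = σ(T₁⁴ − T₂⁴) / (1/ε₁ + 1/ε₂ − 1).
1/ε₁ + 1/ε₂ − 1 = 1/0.88 + 1/0.73 − 1 = 1.506.
T₁⁴ − T₂⁴ = 6.46×10^12 − 2.44×10^8 = 6.46×10^12 K⁴.
q = 5.67×10⁻⁸ × 6.46×10^12 / 1.506 = 2.43×10^5 W/m².

q ≈ 2.43×10^5 W/m²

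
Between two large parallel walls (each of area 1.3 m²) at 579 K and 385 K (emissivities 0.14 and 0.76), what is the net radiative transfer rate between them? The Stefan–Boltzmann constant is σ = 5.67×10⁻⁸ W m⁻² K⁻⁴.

Q ≈ 894 W

For two large parallel gray plates, q = σ(T₁⁴ − T₂⁴) / (1/ε₁ + 1/ε₂ − 1).
1/ε₁ + 1/ε₂ − 1 = 1/0.14 + 1/0.76 − 1 = 7.459.
T₁⁴ − T₂⁴ = 1.12×10^11 − 2.20×10^10 = 9.04×10^10 K⁴.
q = 5.67×10⁻⁸ × 9.04×10^10 / 7.459 = 687 W/m².
Q = q·A = 687 × 1.3 = 894 W.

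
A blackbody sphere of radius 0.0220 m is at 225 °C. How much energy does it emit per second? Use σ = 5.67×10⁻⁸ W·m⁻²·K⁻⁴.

A = 4πr² = 4π × (0.0220)² = 6.08×10^-3 m².
225 °C = 498 K.
P = σAT⁴ = 5.67×10⁻⁸ × 6.08×10^-3 × (498)⁴ = 5.67×10⁻⁸ × 6.08×10^-3 × 6.15×10^10.
P = 21.2 W.

P ≈ 21.2 W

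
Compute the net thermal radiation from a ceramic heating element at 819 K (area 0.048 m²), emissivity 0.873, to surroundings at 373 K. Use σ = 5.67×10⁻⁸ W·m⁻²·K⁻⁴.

Q ≈ 1020 W

Q = εσA(T⁴ − T_s⁴). T⁴ − T_s⁴ = (819)⁴ − (373)⁴ = 4.50×10^11 − 1.94×10^10 = 4.31×10^11 K⁴.
Q = 0.873 × 5.67×10⁻⁸ × 0.0480 × 4.31×10^11 = 1020 W.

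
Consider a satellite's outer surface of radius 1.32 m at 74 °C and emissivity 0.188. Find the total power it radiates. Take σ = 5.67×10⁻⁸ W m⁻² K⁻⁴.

A = 4πr² = 4π × (1.32)² = 21.9 m².
74 °C = 347 K.
Stefan–Boltzmann: P = εσAT⁴ = 0.188 × 5.67×10⁻⁸ × 21.9 × (347)⁴ = 0.188 × 5.67×10⁻⁸ × 21.9 × 1.45×10^10.
P = 3380 W.

P ≈ 3380 W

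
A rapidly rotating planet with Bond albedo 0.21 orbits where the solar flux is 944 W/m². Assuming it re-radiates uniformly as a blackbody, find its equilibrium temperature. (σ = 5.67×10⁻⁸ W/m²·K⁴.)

T ≈ 239 K

Power absorbed = (1−a)S·πR²; power emitted = 4πR²σT⁴. Equating and cancelling πR²:
T = ((1−a)S / 4σ)^(1/4) = (746 / (4 × 5.67×10⁻⁸))^(1/4) = (3.29×10^9)^(1/4).
T = 239 K.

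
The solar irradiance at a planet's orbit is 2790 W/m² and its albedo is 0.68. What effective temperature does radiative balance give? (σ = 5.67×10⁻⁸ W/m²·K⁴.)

Power absorbed = (1−a)S·πR²; power emitted = 4πR²σT⁴. Equating and cancelling πR²:
T = ((1−a)S / 4σ)^(1/4) = (893 / (4 × 5.67×10⁻⁸))^(1/4) = (3.94×10^9)^(1/4).
T = 250 K.

T ≈ 250 K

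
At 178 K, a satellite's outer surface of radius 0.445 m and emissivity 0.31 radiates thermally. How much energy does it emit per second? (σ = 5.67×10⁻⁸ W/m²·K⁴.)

P ≈ 43.9 W

A = 4πr² = 4π × (0.445)² = 2.49 m².
P = εσAT⁴ = 0.31 × 5.67×10⁻⁸ × 2.49 × (178)⁴ = 0.31 × 5.67×10⁻⁸ × 2.49 × 1.00×10^9.
P = 43.9 W.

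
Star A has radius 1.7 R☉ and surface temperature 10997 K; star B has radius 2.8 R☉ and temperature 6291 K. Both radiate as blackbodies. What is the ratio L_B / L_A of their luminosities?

L = 4πR²σT⁴ ∝ R²T⁴, so L_B/L_A = (2.8/1.7)² × (6291/10997)⁴ = 2.71 × 0.107 = 0.291.

L_B/L_A ≈ 0.291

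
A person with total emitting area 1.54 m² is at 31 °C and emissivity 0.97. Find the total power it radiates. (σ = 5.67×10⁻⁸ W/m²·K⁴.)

P ≈ 723 W

31 °C = 304 K.
P = εσAT⁴ = 0.97 × 5.67×10⁻⁸ × 1.54 × (304)⁴ = 0.97 × 5.67×10⁻⁸ × 1.54 × 8.54×10^9.
P = 723 W.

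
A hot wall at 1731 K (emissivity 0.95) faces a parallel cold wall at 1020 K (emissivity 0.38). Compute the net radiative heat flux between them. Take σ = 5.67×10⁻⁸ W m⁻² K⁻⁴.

For two large parallel gray plates, q = σ(T₁⁴ − T₂⁴) / (1/ε₁ + 1/ε₂ − 1).
1/ε₁ + 1/ε₂ − 1 = 1/0.95 + 1/0.38 − 1 = 2.684.
T₁⁴ − T₂⁴ = 8.98×10^12 − 1.08×10^12 = 7.90×10^12 K⁴.
q = 5.67×10⁻⁸ × 7.90×10^12 / 2.684 = 1.67×10^5 W/m².

q ≈ 1.67×10^5 W/m²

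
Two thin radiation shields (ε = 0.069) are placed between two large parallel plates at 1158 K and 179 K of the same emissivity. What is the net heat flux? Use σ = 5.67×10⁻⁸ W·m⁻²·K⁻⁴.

Each of the 3 gaps contributes resistance (2/ε − 1) = 2/0.069 − 1 = 27.99; total = 83.96.
q = σ(T₁⁴ − T₂⁴) / 83.96 = 5.67×10⁻⁸ × 1.80×10^12 / 83.96 = 1210 W/m².

q ≈ 1210 W/m²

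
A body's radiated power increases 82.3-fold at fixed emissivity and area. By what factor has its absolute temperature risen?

factor ≈ 3.01

P ∝ T⁴ ⇒ T ∝ P^(1/4), so T scales by (82.3)^(1/4) = 3.01.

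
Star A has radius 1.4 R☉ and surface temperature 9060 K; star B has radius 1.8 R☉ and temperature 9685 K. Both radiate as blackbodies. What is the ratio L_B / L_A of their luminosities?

L = 4πR²σT⁴ ∝ R²T⁴, so L_B/L_A = (1.8/1.4)² × (9685/9060)⁴ = 1.65 × 1.31 = 2.16.

L_B/L_A ≈ 2.16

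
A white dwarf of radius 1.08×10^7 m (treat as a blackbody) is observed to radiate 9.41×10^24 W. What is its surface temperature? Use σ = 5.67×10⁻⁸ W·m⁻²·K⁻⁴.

A = 4πr² = 4π × (1.08×10^7)² = 1.47×10^15 m².
From P = σAT⁴, T = (P / σA)^(1/4) = (9.41×10^24 / (5.67×10⁻⁸ × 1.47×10^15))^(1/4).
T = (1.13×10^17)^(1/4) = 18300 K.

T ≈ 18300 K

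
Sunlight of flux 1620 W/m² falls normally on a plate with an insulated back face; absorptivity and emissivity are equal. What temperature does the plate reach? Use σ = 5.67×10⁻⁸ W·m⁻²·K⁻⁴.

T ≈ 411 K

Absorbed flux αS = emitted flux εσT⁴ (one radiating face); with α = ε, T = (S/σ)^(1/4).
T = (1620 / 5.67×10⁻⁸)^(1/4) = (2.86×10^10)^(1/4).
T = 411 K.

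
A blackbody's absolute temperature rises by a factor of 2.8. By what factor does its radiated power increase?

factor ≈ 61.5

P ∝ T⁴, so the power scales as (2.8)⁴ = 61.5.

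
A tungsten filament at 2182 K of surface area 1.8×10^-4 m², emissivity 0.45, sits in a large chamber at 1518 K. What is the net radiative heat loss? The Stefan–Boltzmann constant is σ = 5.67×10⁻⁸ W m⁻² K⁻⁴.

Q = εσA(T⁴ − T_s⁴). T⁴ − T_s⁴ = (2182)⁴ − (1518)⁴ = 2.27×10^13 − 5.31×10^12 = 1.74×10^13 K⁴.
Q = 0.45 × 5.67×10⁻⁸ × 1.80×10^-4 × 1.74×10^13 = 79.7 W.

Q ≈ 79.7 W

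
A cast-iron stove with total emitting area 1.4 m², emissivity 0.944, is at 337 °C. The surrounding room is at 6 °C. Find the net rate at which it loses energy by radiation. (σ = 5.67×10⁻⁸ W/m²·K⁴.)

Convert: 337 °C = 610 K; 6 °C = 279 K.
Q = εσA(T⁴ − T_s⁴). T⁴ − T_s⁴ = (610)⁴ − (279)⁴ = 1.38×10^11 − 6.06×10^9 = 1.32×10^11 K⁴.
Q = 0.944 × 5.67×10⁻⁸ × 1.40 × 1.32×10^11 = 9920 W.

Q ≈ 9920 W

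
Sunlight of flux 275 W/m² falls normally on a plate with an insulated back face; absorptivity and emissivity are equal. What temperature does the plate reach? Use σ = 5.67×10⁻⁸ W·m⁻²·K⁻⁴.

T ≈ 264 K

Absorbed flux αS = emitted flux εσT⁴ (one radiating face); with α = ε, T = (S/σ)^(1/4).
T = (275 / 5.67×10⁻⁸)^(1/4) = (4.85×10^9)^(1/4).
T = 264 K.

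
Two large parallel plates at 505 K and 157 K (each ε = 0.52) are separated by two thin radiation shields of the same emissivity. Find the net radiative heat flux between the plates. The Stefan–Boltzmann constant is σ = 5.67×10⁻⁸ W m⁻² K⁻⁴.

q ≈ 428 W/m²

Each of the 3 gaps contributes resistance (2/ε − 1) = 2/0.52 − 1 = 2.846; total = 8.538.
q = σ(T₁⁴ − T₂⁴) / 8.538 = 5.67×10⁻⁸ × 6.44×10^10 / 8.538 = 428 W/m².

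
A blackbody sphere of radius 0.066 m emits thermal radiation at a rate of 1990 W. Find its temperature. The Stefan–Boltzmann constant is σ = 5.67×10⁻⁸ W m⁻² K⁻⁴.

T ≈ 895 K

A = 4πr² = 4π × (0.066)² = 0.0547 m².
From P = σAT⁴, T = (P / σA)^(1/4) = (1990 / (5.67×10⁻⁸ × 0.0547))^(1/4).
T = (6.41×10^11)^(1/4) = 895 K.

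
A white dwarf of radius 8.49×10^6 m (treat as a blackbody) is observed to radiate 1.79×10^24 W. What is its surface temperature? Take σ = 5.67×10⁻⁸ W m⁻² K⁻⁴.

A = 4πr² = 4π × (8.49×10^6)² = 9.06×10^14 m².
From P = σAT⁴, T = (P / σA)^(1/4) = (1.79×10^24 / (5.67×10⁻⁸ × 9.06×10^14))^(1/4).
T = (3.49×10^16)^(1/4) = 13700 K.

T ≈ 13700 K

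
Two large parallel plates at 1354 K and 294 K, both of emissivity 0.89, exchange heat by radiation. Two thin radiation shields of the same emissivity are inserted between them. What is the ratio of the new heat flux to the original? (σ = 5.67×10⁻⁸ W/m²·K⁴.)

With N identical shields there are N+1 = 3 gaps in series, each with the same radiative resistance, so the flux falls to 1/(N+1) of its unshielded value.

ratio ≈ 0.333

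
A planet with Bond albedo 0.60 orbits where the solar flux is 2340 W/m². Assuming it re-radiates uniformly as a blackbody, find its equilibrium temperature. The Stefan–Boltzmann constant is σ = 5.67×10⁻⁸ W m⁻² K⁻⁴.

T ≈ 253 K

Power absorbed = (1−a)S·πR²; power emitted = 4πR²σT⁴. Equating and cancelling πR²:
T = ((1−a)S / 4σ)^(1/4) = (936 / (4 × 5.67×10⁻⁸))^(1/4) = (4.13×10^9)^(1/4).
T = 253 K.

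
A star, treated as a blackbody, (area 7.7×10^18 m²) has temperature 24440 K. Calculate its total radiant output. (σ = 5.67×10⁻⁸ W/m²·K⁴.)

P = σAT⁴ = 5.67×10⁻⁸ × 7.70×10^18 × (24440)⁴ = 5.67×10⁻⁸ × 7.70×10^18 × 3.57×10^17.
P = 1.56×10^29 W.

P ≈ 1.56×10^29 W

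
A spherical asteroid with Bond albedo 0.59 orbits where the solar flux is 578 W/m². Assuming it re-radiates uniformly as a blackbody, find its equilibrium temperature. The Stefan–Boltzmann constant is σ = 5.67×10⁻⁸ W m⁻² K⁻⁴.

T ≈ 180 K

Power absorbed = (1−a)S·πR²; power emitted = 4πR²σT⁴. Equating and cancelling πR²:
T = ((1−a)S / 4σ)^(1/4) = (237 / (4 × 5.67×10⁻⁸))^(1/4) = (1.04×10^9)^(1/4).
T = 180 K.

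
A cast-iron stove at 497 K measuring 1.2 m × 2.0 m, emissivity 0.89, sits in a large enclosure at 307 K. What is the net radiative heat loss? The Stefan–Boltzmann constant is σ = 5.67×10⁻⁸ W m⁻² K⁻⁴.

Q ≈ 6310 W

A = 1.2 × 2.0 = 2.40 m².
Q = εσA(T⁴ − T_s⁴). T⁴ − T_s⁴ = (497)⁴ − (307)⁴ = 6.10×10^10 − 8.88×10^9 = 5.21×10^10 K⁴.
Q = 0.89 × 5.67×10⁻⁸ × 2.40 × 5.21×10^10 = 6310 W.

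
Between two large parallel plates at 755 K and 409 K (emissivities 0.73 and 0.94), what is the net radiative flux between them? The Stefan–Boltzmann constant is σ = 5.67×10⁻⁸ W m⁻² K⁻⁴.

For two large parallel gray plates, q = σ(T₁⁴ − T₂⁴) / (1/ε₁ + 1/ε₂ − 1).
1/ε₁ + 1/ε₂ − 1 = 1/0.73 + 1/0.94 − 1 = 1.434.
T₁⁴ − T₂⁴ = 3.25×10^11 − 2.80×10^10 = 2.97×10^11 K⁴.
q = 5.67×10⁻⁸ × 2.97×10^11 / 1.434 = 11700 W/m².

q ≈ 11700 W/m²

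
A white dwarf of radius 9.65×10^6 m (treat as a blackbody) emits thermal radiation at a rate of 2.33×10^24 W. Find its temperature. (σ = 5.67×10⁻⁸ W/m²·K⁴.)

A = 4πr² = 4π × (9.65×10^6)² = 1.17×10^15 m².
From P = σAT⁴, T = (P / σA)^(1/4) = (2.33×10^24 / (5.67×10⁻⁸ × 1.17×10^15))^(1/4).
T = (3.51×10^16)^(1/4) = 13700 K.

T ≈ 13700 K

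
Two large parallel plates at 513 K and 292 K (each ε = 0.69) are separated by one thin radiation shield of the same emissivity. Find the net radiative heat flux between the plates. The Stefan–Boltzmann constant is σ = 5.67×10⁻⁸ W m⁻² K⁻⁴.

Each of the 2 gaps contributes resistance (2/ε − 1) = 2/0.69 − 1 = 1.899; total = 3.797.
q = σ(T₁⁴ − T₂⁴) / 3.797 = 5.67×10⁻⁸ × 6.20×10^10 / 3.797 = 926 W/m².

q ≈ 926 W/m²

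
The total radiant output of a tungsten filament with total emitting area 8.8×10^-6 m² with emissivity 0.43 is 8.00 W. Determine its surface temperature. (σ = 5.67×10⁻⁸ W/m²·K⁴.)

T ≈ 2470 K

From P = εσAT⁴, T = (P / εσA)^(1/4) = (8.00 / (0.43 × 5.67×10⁻⁸ × 8.80×10^-6))^(1/4).
T = (3.73×10^13)^(1/4) = 2470 K.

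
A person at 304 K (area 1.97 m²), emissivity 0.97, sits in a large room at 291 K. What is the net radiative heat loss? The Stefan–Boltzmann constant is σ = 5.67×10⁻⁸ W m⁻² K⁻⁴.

Q ≈ 148 W

Q = εσA(T⁴ − T_s⁴). T⁴ − T_s⁴ = (304)⁴ − (291)⁴ = 8.54×10^9 − 7.17×10^9 = 1.37×10^9 K⁴.
Q = 0.97 × 5.67×10⁻⁸ × 1.97 × 1.37×10^9 = 148 W.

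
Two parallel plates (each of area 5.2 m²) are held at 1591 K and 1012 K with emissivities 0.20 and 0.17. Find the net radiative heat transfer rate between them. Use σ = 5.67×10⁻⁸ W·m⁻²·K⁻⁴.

Q ≈ 1.60×10^5 W

For two large parallel gray plates, q = σ(T₁⁴ − T₂⁴) / (1/ε₁ + 1/ε₂ − 1).
1/ε₁ + 1/ε₂ − 1 = 1/0.20 + 1/0.17 − 1 = 9.882.
T₁⁴ − T₂⁴ = 6.41×10^12 − 1.05×10^12 = 5.36×10^12 K⁴.
q = 5.67×10⁻⁸ × 5.36×10^12 / 9.882 = 30700 W/m².
Q = q·A = 30700 × 5.2 = 1.60×10^5 W.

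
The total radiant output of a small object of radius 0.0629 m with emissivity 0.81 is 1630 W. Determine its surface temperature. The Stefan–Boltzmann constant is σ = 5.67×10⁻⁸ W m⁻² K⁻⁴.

A = 4πr² = 4π × (0.0629)² = 0.0497 m².
From P = εσAT⁴, T = (P / εσA)^(1/4) = (1630 / (0.81 × 5.67×10⁻⁸ × 0.0497))^(1/4).
T = (7.14×10^11)^(1/4) = 919 K.

T ≈ 919 K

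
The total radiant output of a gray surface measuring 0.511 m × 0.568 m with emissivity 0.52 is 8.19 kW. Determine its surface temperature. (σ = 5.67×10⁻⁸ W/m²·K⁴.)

T ≈ 989 K

A = 0.511 × 0.568 = 0.290 m².
From P = εσAT⁴, T = (P / εσA)^(1/4) = (8190 / (0.52 × 5.67×10⁻⁸ × 0.290))^(1/4).
T = (9.57×10^11)^(1/4) = 989 K.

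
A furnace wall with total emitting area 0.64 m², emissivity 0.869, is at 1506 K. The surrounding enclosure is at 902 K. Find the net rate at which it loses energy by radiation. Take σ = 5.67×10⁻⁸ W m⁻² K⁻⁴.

Q = εσA(T⁴ − T_s⁴). T⁴ − T_s⁴ = (1506)⁴ − (902)⁴ = 5.14×10^12 − 6.62×10^11 = 4.48×10^12 K⁴.
Q = 0.869 × 5.67×10⁻⁸ × 0.640 × 4.48×10^12 = 1.41×10^5 W.

Q ≈ 1.41×10^5 W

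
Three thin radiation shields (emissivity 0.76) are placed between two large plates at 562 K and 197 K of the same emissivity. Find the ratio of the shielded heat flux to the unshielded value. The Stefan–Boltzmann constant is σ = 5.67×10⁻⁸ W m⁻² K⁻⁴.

With N identical shields there are N+1 = 4 gaps in series, each with the same radiative resistance, so the flux falls to 1/(N+1) of its unshielded value.

ratio ≈ 0.250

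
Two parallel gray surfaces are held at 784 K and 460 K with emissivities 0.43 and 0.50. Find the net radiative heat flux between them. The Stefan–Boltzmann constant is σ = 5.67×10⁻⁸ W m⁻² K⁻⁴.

For two large parallel gray plates, q = σ(T₁⁴ − T₂⁴) / (1/ε₁ + 1/ε₂ − 1).
1/ε₁ + 1/ε₂ − 1 = 1/0.43 + 1/0.50 − 1 = 3.326.
T₁⁴ − T₂⁴ = 3.78×10^11 − 4.48×10^10 = 3.33×10^11 K⁴.
q = 5.67×10⁻⁸ × 3.33×10^11 / 3.326 = 5680 W/m².

q ≈ 5680 W/m²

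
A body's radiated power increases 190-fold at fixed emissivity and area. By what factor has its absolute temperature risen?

factor ≈ 3.71

P ∝ T⁴ ⇒ T ∝ P^(1/4), so T scales by (190)^(1/4) = 3.71.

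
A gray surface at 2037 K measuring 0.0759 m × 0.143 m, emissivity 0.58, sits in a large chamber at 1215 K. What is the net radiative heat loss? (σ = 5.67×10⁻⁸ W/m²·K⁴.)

A = 0.0759 × 0.143 = 0.0109 m².
Q = εσA(T⁴ − T_s⁴). T⁴ − T_s⁴ = (2037)⁴ − (1215)⁴ = 1.72×10^13 − 2.18×10^12 = 1.50×10^13 K⁴.
Q = 0.58 × 5.67×10⁻⁸ × 0.0109 × 1.50×10^13 = 5370 W.

Q ≈ 5370 W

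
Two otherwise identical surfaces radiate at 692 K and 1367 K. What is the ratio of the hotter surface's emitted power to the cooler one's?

ratio ≈ 15.2

P ∝ T⁴, so the ratio is (1367/692)⁴ = (1.975)⁴ = 15.2.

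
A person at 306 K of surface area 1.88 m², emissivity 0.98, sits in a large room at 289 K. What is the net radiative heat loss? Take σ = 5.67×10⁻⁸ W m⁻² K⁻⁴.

Q ≈ 187 W

Q = εσA(T⁴ − T_s⁴). T⁴ − T_s⁴ = (306)⁴ − (289)⁴ = 8.77×10^9 − 6.98×10^9 = 1.79×10^9 K⁴.
Q = 0.98 × 5.67×10⁻⁸ × 1.88 × 1.79×10^9 = 187 W.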